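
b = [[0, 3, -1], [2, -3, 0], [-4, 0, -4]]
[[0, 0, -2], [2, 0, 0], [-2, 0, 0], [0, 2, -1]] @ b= [[8, 0, 8], [0, 6, -2], [0, -6, 2], [8, -6, 4]]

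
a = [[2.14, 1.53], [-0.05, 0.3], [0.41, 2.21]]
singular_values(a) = [3.22, 1.29]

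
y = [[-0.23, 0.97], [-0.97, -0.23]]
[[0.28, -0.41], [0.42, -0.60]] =y @ [[-0.48, 0.68], [0.18, -0.26]]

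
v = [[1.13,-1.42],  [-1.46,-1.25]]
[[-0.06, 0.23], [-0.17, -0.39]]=v @ [[0.05, 0.24], [0.08, 0.03]]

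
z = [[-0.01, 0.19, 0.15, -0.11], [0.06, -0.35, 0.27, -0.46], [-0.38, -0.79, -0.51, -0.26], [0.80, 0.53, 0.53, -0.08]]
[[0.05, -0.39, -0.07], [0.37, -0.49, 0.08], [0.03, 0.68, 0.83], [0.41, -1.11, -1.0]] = z @ [[0.48,-0.37,-0.82],[-0.1,-0.91,-0.25],[0.05,-0.40,-0.45],[-0.63,1.47,-0.35]]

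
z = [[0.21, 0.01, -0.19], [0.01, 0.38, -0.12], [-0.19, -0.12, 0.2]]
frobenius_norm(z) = 0.57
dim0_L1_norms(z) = [0.41, 0.51, 0.51]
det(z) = -0.00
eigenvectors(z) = [[0.65, -0.64, 0.42], [0.21, 0.68, 0.7], [0.73, 0.36, -0.58]]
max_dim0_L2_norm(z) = 0.4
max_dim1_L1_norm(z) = 0.51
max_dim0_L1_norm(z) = 0.51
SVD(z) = [[-0.42, 0.64, 0.65], [-0.7, -0.68, 0.21], [0.58, -0.36, 0.73]] @ diag([0.48506494017061513, 0.3072565935798984, 0.0023215337505134237]) @ [[-0.42, -0.7, 0.58], [0.64, -0.68, -0.36], [-0.65, -0.21, -0.73]]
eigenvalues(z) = [-0.0, 0.31, 0.49]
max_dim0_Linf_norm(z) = 0.38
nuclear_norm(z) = 0.79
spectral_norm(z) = 0.49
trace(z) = 0.79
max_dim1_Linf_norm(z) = 0.38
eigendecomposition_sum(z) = [[-0.0, -0.00, -0.00], [-0.0, -0.0, -0.00], [-0.00, -0.0, -0.0]] + [[0.12, -0.13, -0.07], [-0.13, 0.14, 0.08], [-0.07, 0.08, 0.04]] + [[0.09, 0.14, -0.12], [0.14, 0.24, -0.20], [-0.12, -0.2, 0.16]]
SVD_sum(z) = [[0.09, 0.14, -0.12], [0.14, 0.24, -0.20], [-0.12, -0.2, 0.16]] + [[0.12, -0.13, -0.07], [-0.13, 0.14, 0.08], [-0.07, 0.08, 0.04]] + [[-0.00,-0.0,-0.0], [-0.00,-0.0,-0.0], [-0.00,-0.0,-0.0]]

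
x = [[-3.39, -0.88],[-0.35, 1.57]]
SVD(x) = [[-1.00, 0.02], [0.02, 1.0]] @ diag([3.502917498537872, 1.6073173297258938]) @ [[0.97, 0.26],  [-0.26, 0.97]]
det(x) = -5.63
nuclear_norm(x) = 5.11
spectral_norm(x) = 3.50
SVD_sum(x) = [[-3.38, -0.91], [0.07, 0.02]] + [[-0.01, 0.03],  [-0.42, 1.55]]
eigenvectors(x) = [[-1.00, 0.17],[-0.07, -0.98]]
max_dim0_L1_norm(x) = 3.74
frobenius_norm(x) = 3.85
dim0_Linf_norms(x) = [3.39, 1.57]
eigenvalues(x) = [-3.45, 1.63]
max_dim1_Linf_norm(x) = 3.39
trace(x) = -1.82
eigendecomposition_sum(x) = [[-3.41, -0.60], [-0.24, -0.04]] + [[0.02, -0.28], [-0.11, 1.61]]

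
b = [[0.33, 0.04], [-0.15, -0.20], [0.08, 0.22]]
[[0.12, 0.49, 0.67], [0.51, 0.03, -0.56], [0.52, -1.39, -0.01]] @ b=[[0.02, 0.05], [0.12, -0.11], [0.38, 0.3]]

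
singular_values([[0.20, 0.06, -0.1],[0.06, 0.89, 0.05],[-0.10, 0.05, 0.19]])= [0.9, 0.29, 0.09]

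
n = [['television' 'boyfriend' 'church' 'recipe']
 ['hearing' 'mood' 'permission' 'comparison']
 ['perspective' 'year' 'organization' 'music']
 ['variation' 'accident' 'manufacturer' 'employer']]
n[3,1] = 'accident'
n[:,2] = ['church', 'permission', 'organization', 'manufacturer']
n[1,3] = 'comparison'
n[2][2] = 'organization'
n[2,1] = 'year'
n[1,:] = ['hearing', 'mood', 'permission', 'comparison']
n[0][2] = 'church'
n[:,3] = ['recipe', 'comparison', 'music', 'employer']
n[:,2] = ['church', 'permission', 'organization', 'manufacturer']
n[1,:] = ['hearing', 'mood', 'permission', 'comparison']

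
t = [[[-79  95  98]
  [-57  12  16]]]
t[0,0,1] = 95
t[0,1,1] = 12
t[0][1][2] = 16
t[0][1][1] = 12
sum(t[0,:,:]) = 85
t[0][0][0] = -79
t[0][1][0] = -57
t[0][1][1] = 12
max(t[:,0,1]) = 95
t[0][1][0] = -57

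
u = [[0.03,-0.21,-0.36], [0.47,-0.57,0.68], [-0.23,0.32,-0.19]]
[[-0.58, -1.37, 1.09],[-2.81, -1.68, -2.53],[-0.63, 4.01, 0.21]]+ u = [[-0.55, -1.58, 0.73], [-2.34, -2.25, -1.85], [-0.86, 4.33, 0.02]]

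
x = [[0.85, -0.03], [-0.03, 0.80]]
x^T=[[0.85, -0.03], [-0.03, 0.80]]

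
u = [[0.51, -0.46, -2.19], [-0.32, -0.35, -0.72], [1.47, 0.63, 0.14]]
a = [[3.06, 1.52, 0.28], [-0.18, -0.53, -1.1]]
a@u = [[1.49, -1.76, -7.76],[-1.54, -0.42, 0.62]]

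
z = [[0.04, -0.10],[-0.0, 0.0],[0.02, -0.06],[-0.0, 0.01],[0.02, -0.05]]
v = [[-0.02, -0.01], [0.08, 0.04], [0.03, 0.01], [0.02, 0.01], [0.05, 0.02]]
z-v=[[0.06,-0.09], [-0.08,-0.04], [-0.01,-0.07], [-0.02,0.0], [-0.03,-0.07]]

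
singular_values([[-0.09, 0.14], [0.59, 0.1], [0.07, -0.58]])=[0.61, 0.6]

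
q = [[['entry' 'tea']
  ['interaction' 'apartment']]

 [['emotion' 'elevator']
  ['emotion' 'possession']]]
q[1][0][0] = 'emotion'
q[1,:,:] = [['emotion', 'elevator'], ['emotion', 'possession']]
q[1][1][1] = 'possession'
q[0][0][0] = 'entry'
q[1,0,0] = 'emotion'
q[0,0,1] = 'tea'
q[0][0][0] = 'entry'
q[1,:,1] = ['elevator', 'possession']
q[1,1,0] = 'emotion'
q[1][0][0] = 'emotion'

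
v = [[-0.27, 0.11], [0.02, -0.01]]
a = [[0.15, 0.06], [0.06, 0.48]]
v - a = [[-0.42, 0.05], [-0.04, -0.49]]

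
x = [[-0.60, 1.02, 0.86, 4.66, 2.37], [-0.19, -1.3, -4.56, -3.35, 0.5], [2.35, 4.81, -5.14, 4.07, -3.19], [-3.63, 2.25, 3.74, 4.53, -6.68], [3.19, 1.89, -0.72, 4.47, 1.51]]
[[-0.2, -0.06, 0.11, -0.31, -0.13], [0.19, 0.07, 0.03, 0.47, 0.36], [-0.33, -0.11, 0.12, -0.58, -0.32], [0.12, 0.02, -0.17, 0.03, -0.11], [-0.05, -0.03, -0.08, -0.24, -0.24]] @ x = [[1.10, -0.54, -1.53, -2.27, 1.02],  [-0.61, 1.98, 1.19, 4.51, -2.21],  [1.59, -1.53, -2.34, -4.74, 2.17],  [-0.94, -0.86, 1.08, -0.56, 0.47],  [-0.05, -1.39, -0.22, -2.62, 1.36]]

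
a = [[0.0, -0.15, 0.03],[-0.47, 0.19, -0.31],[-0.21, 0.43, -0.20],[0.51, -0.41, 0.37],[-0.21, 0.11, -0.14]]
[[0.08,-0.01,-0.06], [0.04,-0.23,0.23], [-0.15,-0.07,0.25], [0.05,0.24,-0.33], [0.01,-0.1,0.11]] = a @ [[-0.44,0.64,-0.29], [-0.46,0.06,0.42], [0.24,-0.18,-0.04]]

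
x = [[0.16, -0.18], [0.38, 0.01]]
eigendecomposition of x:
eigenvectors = [[(0.16+0.54j),  0.16-0.54j],[0.82+0.00j,  (0.82-0j)]]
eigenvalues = [(0.08+0.25j), (0.08-0.25j)]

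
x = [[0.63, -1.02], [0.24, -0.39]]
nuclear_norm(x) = 1.28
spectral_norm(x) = 1.28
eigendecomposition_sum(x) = [[0.62, -1.00],[0.24, -0.38]] + [[0.01, -0.02], [0.00, -0.01]]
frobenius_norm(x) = 1.28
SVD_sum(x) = [[0.63, -1.02],[0.24, -0.39]] + [[0.00,0.00], [-0.00,-0.0]]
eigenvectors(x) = [[0.94, 0.85], [0.35, 0.53]]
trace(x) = 0.24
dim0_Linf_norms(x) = [0.63, 1.02]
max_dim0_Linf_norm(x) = 1.02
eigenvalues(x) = [0.24, -0.0]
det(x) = -0.00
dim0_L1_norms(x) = [0.87, 1.41]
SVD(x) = [[-0.93, -0.36],[-0.36, 0.93]] @ diag([1.2833547865639394, 0.0007012869780224111]) @ [[-0.53, 0.85],[-0.85, -0.53]]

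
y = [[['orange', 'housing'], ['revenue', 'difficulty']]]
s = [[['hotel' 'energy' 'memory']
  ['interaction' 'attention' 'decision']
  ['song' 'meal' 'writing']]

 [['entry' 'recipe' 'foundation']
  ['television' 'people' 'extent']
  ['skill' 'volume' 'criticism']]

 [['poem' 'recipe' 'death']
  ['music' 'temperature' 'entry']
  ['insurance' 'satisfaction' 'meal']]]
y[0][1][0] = 'revenue'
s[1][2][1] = 'volume'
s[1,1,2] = 'extent'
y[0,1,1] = 'difficulty'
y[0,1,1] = 'difficulty'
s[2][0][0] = 'poem'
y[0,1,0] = 'revenue'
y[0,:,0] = ['orange', 'revenue']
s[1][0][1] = 'recipe'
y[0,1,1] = 'difficulty'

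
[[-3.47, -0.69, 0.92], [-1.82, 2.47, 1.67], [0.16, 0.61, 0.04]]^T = [[-3.47, -1.82, 0.16], [-0.69, 2.47, 0.61], [0.92, 1.67, 0.04]]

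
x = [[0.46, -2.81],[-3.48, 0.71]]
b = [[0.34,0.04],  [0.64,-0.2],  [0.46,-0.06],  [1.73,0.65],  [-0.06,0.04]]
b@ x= [[0.02, -0.93], [0.99, -1.94], [0.42, -1.34], [-1.47, -4.40], [-0.17, 0.2]]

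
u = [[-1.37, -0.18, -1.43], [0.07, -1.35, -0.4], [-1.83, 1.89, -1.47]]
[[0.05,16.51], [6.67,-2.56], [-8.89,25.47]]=u @ [[5.56, -9.78],[-3.18, 2.11],[-4.96, -2.44]]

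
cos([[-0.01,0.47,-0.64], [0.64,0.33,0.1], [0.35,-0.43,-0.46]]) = [[0.96,-0.20,-0.18],[-0.11,0.82,0.21],[0.22,-0.12,1.02]]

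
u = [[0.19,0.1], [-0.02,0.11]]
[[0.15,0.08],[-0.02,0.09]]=u@ [[0.78,-0.01], [-0.01,0.85]]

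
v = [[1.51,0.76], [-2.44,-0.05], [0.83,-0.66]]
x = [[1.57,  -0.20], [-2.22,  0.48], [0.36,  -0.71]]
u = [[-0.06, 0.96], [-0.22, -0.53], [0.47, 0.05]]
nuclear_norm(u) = 1.62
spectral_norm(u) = 1.10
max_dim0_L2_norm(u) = 1.1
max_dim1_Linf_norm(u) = 0.96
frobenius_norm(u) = 1.22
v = u + x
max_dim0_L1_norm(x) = 4.15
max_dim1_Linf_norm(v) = 2.44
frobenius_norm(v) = 3.15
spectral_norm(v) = 3.00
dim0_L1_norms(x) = [4.15, 1.39]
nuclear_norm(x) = 3.44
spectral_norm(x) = 2.81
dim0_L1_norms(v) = [4.78, 1.47]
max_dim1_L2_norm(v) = 2.44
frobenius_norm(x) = 2.88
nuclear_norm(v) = 3.97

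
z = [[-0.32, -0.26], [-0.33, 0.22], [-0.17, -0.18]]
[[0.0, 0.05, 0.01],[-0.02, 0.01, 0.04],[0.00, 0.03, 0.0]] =z@[[0.03, -0.08, -0.08],[-0.05, -0.08, 0.07]]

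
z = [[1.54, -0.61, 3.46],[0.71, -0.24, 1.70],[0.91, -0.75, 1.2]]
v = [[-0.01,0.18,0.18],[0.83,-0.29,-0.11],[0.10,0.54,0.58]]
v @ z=[[0.28,-0.17,0.49],  [0.97,-0.35,2.25],  [1.07,-0.63,1.96]]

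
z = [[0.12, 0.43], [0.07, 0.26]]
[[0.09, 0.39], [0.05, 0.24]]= z @[[0.55, 0.06], [0.06, 0.89]]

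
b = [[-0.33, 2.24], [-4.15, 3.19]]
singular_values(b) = [5.5, 1.5]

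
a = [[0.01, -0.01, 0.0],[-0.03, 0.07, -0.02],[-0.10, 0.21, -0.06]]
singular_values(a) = [0.25, 0.01, 0.0]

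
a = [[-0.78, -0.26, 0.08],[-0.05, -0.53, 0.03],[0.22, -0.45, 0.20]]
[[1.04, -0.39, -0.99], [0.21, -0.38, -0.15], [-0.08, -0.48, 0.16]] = a @ [[-1.21, 0.17, 1.2], [-0.26, 0.63, 0.16], [0.35, -1.19, -0.16]]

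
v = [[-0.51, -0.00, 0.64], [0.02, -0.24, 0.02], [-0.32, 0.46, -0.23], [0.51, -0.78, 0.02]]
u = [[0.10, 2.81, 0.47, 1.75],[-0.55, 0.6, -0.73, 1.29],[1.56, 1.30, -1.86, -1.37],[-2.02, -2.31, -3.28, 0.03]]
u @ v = [[0.75, -1.82, 0.05],  [1.18, -1.49, -0.15],  [-0.87, -0.1, 1.42],  [2.05, -0.98, -0.58]]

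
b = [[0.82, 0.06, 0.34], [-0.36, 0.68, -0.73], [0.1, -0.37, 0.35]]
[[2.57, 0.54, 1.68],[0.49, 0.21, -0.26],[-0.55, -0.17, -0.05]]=b @ [[4.15, 0.78, 1.99], [0.25, 0.34, 0.71], [-2.49, -0.35, 0.03]]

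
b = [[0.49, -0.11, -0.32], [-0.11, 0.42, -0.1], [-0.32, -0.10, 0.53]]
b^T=[[0.49, -0.11, -0.32], [-0.11, 0.42, -0.1], [-0.32, -0.1, 0.53]]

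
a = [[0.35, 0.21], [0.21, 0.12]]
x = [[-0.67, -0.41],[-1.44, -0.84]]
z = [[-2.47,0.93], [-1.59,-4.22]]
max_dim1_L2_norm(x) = 1.67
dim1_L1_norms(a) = [0.56, 0.33]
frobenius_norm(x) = 1.84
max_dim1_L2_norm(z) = 4.51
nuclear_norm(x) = 1.86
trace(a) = 0.47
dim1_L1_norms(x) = [1.08, 2.28]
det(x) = -0.03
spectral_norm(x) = 1.84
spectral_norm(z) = 4.51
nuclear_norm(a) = 0.48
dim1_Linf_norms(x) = [0.67, 1.44]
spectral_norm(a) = 0.47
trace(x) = -1.51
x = z @ a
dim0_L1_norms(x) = [2.11, 1.25]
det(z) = 11.90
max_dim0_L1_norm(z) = 5.15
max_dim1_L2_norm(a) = 0.41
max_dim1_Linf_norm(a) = 0.35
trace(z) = -6.69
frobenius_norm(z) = 5.23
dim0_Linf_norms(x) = [1.44, 0.84]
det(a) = -0.00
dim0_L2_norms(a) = [0.41, 0.24]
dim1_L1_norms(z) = [3.4, 5.81]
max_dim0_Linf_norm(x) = 1.44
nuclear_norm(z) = 7.15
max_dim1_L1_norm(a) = 0.56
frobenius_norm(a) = 0.47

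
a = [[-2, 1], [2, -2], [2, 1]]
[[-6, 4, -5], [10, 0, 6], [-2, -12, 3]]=a@[[1, -4, 2], [-4, -4, -1]]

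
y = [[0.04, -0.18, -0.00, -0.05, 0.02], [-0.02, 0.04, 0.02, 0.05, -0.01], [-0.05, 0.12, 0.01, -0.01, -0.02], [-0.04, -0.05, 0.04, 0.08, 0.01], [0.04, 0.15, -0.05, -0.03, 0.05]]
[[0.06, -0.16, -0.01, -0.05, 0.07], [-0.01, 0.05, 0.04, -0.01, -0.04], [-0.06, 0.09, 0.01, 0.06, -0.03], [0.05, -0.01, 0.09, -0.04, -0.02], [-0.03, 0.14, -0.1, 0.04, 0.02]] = y @ [[-0.16, -0.04, -0.69, -0.71, 0.04],  [-0.41, 0.85, -0.19, 0.22, -0.15],  [-0.56, 0.04, 0.61, -0.45, 0.33],  [0.44, 0.31, 0.34, -0.49, -0.59],  [0.55, 0.42, -0.0, -0.11, 0.72]]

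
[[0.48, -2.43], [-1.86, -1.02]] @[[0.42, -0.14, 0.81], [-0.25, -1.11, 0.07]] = [[0.81, 2.63, 0.22], [-0.53, 1.39, -1.58]]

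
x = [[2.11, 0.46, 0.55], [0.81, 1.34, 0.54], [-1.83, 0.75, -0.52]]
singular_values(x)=[3.06, 1.59, 0.19]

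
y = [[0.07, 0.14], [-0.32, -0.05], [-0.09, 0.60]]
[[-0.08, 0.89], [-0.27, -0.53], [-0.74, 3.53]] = y @ [[1.01,0.73], [-1.09,6.00]]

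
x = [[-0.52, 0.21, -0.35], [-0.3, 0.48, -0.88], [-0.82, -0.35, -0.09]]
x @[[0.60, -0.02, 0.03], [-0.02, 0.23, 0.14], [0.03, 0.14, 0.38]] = [[-0.33, 0.01, -0.12], [-0.22, -0.01, -0.28], [-0.49, -0.08, -0.11]]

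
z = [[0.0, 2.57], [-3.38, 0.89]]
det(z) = 8.69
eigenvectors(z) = [[(-0.1+0.65j), (-0.1-0.65j)],[-0.75+0.00j, (-0.75-0j)]]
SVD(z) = [[0.34, 0.94],[0.94, -0.34]] @ diag([3.609803313568722, 2.4063914971068763]) @ [[-0.88, 0.47], [0.47, 0.88]]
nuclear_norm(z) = 6.02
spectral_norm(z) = 3.61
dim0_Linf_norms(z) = [3.38, 2.57]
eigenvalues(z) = [(0.44+2.91j), (0.44-2.91j)]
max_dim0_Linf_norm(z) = 3.38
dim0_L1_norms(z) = [3.38, 3.46]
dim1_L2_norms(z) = [2.57, 3.5]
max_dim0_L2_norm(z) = 3.38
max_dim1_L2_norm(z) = 3.5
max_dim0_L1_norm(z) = 3.46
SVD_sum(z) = [[-1.07, 0.57], [-3.00, 1.60]] + [[1.07, 2.0], [-0.38, -0.71]]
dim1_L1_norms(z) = [2.57, 4.27]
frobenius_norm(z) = 4.34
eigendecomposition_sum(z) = [[-0.00+1.49j, 1.28-0.20j], [-1.69+0.26j, (0.44+1.42j)]] + [[(-0-1.49j), 1.29+0.20j],[(-1.69-0.26j), 0.45-1.42j]]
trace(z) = 0.89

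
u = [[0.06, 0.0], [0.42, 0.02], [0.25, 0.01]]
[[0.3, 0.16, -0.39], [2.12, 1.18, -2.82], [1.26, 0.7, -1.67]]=u@[[4.95, 2.68, -6.56], [2.20, 2.77, -3.38]]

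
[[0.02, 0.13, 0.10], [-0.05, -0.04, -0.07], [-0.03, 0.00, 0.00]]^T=[[0.02,-0.05,-0.03], [0.13,-0.04,0.00], [0.10,-0.07,0.0]]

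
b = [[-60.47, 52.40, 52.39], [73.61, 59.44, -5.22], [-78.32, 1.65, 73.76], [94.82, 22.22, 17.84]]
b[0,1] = 52.4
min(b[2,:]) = -78.32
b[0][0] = -60.47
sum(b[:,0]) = 29.64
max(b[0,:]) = 52.4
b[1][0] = 73.61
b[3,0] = 94.82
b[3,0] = 94.82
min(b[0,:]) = -60.47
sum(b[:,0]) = 29.64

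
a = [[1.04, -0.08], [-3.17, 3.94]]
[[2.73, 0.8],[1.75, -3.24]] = a@[[2.83, 0.75],  [2.72, -0.22]]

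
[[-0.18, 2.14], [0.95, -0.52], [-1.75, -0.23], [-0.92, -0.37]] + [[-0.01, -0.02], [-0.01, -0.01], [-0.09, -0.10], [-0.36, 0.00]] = [[-0.19, 2.12], [0.94, -0.53], [-1.84, -0.33], [-1.28, -0.37]]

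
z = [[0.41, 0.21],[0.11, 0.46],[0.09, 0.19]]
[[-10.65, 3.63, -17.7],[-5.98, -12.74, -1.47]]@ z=[[-5.56, -3.93], [-3.99, -7.4]]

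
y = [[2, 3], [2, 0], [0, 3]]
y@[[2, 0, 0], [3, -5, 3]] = [[13, -15, 9], [4, 0, 0], [9, -15, 9]]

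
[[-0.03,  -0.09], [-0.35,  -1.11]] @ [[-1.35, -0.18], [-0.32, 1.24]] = [[0.07, -0.11], [0.83, -1.31]]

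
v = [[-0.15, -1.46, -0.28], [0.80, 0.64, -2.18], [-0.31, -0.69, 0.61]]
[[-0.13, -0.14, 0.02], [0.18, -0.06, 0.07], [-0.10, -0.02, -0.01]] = v@[[0.01, 0.02, 0.01], [0.10, 0.08, -0.01], [-0.05, 0.06, -0.03]]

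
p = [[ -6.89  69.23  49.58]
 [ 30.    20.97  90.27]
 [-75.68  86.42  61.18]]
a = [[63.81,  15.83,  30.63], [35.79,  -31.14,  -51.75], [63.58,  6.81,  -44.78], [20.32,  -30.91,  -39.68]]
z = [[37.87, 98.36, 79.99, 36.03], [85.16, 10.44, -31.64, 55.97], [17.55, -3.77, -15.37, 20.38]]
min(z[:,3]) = 20.38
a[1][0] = 35.79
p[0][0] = -6.89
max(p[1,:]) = 90.27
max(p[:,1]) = 86.42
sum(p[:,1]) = 176.62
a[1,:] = [35.79, -31.14, -51.75]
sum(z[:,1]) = 105.03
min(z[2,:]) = -15.37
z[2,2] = -15.37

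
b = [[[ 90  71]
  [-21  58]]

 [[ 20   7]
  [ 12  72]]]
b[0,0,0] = 90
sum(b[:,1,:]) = 121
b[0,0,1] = 71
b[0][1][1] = 58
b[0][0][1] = 71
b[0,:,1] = [71, 58]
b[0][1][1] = 58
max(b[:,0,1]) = 71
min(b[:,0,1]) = 7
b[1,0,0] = 20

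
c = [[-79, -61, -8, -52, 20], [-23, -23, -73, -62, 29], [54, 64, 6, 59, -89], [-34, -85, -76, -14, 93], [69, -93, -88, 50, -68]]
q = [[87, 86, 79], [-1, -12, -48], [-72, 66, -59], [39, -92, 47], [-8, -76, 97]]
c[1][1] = -23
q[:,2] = [79, -48, -59, 47, 97]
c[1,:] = [-23, -23, -73, -62, 29]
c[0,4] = 20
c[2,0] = 54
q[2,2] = -59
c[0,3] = -52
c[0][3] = -52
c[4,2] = -88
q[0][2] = 79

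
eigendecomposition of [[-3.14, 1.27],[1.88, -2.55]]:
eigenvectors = [[-0.7, -0.56],[0.71, -0.83]]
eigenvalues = [-4.42, -1.27]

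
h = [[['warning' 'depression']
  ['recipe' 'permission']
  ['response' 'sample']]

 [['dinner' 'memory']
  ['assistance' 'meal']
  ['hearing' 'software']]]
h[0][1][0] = 'recipe'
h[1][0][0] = 'dinner'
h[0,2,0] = 'response'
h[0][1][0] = 'recipe'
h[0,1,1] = 'permission'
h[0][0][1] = 'depression'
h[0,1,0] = 'recipe'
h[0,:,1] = ['depression', 'permission', 'sample']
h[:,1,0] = ['recipe', 'assistance']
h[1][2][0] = 'hearing'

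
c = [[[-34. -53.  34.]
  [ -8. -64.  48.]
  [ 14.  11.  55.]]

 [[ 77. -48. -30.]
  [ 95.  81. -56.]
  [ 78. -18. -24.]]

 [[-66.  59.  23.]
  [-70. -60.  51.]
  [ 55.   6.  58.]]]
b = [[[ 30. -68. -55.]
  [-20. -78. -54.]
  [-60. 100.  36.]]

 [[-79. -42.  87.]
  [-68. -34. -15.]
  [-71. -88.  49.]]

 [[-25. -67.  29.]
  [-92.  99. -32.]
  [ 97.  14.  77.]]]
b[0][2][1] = 100.0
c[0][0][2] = 34.0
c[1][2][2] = -24.0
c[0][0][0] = -34.0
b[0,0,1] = -68.0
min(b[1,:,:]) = -88.0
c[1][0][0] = 77.0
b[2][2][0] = 97.0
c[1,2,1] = -18.0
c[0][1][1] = -64.0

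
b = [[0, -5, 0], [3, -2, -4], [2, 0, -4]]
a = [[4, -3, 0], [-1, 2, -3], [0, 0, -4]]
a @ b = [[-9, -14, 12], [0, 1, 4], [-8, 0, 16]]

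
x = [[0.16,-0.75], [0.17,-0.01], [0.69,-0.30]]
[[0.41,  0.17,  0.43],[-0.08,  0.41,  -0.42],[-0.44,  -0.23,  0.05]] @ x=[[0.39, -0.44], [-0.23, 0.18], [-0.08, 0.32]]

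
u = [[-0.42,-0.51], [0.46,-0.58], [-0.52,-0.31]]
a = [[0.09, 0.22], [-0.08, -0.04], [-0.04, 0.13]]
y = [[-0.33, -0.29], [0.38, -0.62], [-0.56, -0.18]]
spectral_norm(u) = 0.89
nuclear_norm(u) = 1.64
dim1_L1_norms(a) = [0.31, 0.12, 0.17]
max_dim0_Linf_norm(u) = 0.58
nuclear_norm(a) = 0.37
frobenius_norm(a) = 0.29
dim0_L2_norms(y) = [0.75, 0.71]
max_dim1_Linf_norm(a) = 0.22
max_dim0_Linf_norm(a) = 0.22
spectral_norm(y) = 0.76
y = u + a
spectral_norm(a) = 0.27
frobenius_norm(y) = 1.03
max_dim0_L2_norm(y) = 0.75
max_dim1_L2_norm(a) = 0.24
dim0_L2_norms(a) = [0.13, 0.26]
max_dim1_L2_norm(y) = 0.73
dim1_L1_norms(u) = [0.93, 1.04, 0.83]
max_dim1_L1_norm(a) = 0.31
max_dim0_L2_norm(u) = 0.83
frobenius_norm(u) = 1.16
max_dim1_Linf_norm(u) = 0.58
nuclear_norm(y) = 1.46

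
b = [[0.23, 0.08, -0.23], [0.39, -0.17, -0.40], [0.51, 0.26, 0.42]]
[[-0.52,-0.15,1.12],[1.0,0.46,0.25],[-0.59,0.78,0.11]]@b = [[0.39,0.28,0.65], [0.54,0.07,-0.31], [0.22,-0.15,-0.13]]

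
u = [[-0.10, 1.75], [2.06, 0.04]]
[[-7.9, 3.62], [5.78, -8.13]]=u@ [[2.89, -3.98], [-4.35, 1.84]]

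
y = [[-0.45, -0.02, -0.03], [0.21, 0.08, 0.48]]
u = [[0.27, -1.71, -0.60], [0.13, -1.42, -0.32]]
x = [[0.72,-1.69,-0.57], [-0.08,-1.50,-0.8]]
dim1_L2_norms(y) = [0.45, 0.53]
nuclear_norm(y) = 0.95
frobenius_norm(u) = 2.34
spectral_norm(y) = 0.60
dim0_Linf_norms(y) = [0.45, 0.08, 0.48]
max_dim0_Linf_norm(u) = 1.71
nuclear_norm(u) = 2.49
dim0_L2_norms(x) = [0.72, 2.26, 0.98]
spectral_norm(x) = 2.50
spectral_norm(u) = 2.34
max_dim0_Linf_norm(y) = 0.48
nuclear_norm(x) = 3.08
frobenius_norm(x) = 2.57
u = y + x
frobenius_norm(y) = 0.70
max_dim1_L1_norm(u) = 2.58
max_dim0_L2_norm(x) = 2.26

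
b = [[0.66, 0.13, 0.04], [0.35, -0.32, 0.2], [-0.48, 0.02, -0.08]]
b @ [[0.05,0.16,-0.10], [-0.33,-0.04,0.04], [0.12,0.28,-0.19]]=[[-0.01, 0.11, -0.07], [0.15, 0.12, -0.09], [-0.04, -0.10, 0.06]]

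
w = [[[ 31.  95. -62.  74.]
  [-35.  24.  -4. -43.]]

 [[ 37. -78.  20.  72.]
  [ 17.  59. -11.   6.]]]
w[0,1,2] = -4.0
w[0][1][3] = -43.0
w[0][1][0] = -35.0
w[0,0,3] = 74.0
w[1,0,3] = 72.0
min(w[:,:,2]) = -62.0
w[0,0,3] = 74.0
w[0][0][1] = 95.0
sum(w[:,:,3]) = 109.0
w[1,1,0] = 17.0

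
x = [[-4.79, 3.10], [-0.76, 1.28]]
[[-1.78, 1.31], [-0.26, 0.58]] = x@[[0.39, 0.03], [0.03, 0.47]]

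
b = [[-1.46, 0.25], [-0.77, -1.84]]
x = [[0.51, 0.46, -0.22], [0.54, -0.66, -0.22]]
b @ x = [[-0.61, -0.84, 0.27], [-1.39, 0.86, 0.57]]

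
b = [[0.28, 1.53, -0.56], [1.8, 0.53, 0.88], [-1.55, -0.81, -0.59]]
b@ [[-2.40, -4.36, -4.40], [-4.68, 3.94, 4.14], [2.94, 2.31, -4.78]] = [[-9.48, 3.51, 7.78], [-4.21, -3.73, -9.93], [5.78, 2.20, 6.29]]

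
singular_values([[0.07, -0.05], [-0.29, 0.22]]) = [0.37, 0.0]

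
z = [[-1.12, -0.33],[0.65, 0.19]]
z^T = [[-1.12, 0.65], [-0.33, 0.19]]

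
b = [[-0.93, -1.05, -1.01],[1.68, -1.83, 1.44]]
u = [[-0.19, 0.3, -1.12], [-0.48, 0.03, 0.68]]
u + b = [[-1.12,-0.75,-2.13], [1.2,-1.8,2.12]]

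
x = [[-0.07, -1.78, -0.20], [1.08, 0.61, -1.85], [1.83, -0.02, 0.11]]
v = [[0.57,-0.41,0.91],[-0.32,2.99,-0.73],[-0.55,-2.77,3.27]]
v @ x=[[1.18, -1.28, 0.74], [1.92, 2.41, -5.55], [3.03, -0.78, 5.59]]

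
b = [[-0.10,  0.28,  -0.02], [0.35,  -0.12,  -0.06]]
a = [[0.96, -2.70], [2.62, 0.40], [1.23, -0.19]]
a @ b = [[-1.04,0.59,0.14], [-0.12,0.69,-0.08], [-0.19,0.37,-0.01]]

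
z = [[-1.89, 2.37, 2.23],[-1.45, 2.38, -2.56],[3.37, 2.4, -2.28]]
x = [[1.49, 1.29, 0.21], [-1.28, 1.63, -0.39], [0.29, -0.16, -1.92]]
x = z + [[3.38, -1.08, -2.02], [0.17, -0.75, 2.17], [-3.08, -2.56, 0.36]]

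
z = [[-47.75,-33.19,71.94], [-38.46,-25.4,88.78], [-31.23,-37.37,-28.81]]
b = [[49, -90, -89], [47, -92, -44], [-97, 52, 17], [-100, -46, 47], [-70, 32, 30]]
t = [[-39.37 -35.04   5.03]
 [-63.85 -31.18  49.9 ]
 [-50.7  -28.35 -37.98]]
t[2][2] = -37.98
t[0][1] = -35.04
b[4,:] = [-70, 32, 30]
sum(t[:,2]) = 16.950000000000003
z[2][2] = -28.81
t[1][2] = 49.9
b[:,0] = [49, 47, -97, -100, -70]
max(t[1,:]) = 49.9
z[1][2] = 88.78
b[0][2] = -89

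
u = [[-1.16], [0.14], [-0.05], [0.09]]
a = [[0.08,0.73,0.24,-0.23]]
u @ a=[[-0.09, -0.85, -0.28, 0.27], [0.01, 0.10, 0.03, -0.03], [-0.0, -0.04, -0.01, 0.01], [0.01, 0.07, 0.02, -0.02]]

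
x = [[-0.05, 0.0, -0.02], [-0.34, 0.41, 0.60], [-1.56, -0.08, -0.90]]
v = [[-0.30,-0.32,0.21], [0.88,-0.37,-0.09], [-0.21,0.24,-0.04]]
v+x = [[-0.35, -0.32, 0.19],[0.54, 0.04, 0.51],[-1.77, 0.16, -0.94]]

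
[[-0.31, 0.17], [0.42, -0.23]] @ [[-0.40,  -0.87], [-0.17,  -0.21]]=[[0.1, 0.23],[-0.13, -0.32]]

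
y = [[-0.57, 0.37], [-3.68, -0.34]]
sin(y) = [[-0.9, 0.41],[-4.10, -0.64]]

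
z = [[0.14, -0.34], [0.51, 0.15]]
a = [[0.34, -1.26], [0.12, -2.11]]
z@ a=[[0.01, 0.54], [0.19, -0.96]]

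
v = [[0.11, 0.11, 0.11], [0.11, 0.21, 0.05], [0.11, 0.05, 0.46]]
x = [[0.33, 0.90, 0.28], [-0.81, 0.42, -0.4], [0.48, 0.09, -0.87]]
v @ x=[[-0.00, 0.16, -0.11], [-0.11, 0.19, -0.10], [0.22, 0.16, -0.39]]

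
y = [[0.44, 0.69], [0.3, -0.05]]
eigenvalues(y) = [0.71, -0.32]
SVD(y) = [[-0.99, -0.16], [-0.16, 0.99]] @ diag([0.8280849615400493, 0.27654167221454207]) @ [[-0.58, -0.81], [0.81, -0.58]]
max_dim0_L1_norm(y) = 0.74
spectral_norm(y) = 0.83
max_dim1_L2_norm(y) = 0.82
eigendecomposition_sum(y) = [[0.52, 0.48], [0.21, 0.19]] + [[-0.08, 0.21], [0.09, -0.24]]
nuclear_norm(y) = 1.10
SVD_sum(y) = [[0.48,0.66], [0.08,0.11]] + [[-0.04,  0.03], [0.22,  -0.16]]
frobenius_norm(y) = 0.87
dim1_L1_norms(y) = [1.13, 0.35]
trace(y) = 0.39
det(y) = -0.23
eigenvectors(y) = [[0.93, -0.67], [0.37, 0.74]]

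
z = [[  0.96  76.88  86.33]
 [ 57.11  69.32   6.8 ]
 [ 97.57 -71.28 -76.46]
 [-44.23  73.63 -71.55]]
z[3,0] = -44.23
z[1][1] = 69.32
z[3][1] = 73.63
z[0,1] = 76.88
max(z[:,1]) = 76.88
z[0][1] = 76.88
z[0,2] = 86.33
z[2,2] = -76.46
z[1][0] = 57.11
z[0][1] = 76.88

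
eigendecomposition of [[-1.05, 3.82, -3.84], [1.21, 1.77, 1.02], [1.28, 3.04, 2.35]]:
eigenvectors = [[0.95+0.00j, (0.54-0.17j), (0.54+0.17j)], [(-0.29+0j), (-0.26-0.08j), (-0.26+0.08j)], [-0.08+0.00j, -0.78+0.00j, (-0.78-0j)]]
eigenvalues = [(-1.91+0j), (2.49+0.57j), (2.49-0.57j)]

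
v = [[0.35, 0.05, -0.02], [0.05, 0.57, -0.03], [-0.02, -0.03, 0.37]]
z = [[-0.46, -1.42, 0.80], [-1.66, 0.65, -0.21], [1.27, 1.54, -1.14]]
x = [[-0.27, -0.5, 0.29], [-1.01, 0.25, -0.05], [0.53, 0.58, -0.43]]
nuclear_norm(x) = 2.15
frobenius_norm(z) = 3.37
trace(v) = 1.29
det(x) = 0.04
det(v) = 0.07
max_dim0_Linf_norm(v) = 0.57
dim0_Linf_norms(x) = [1.01, 0.58, 0.43]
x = v @ z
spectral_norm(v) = 0.59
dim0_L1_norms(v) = [0.42, 0.65, 0.42]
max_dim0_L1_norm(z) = 3.61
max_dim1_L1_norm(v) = 0.65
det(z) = 0.55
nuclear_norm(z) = 4.77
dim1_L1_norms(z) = [2.68, 2.52, 3.95]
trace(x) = -0.45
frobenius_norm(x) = 1.51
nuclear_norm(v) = 1.29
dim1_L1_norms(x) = [1.06, 1.31, 1.54]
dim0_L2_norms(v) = [0.35, 0.57, 0.37]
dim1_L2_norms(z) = [1.69, 1.8, 2.3]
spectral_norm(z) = 2.83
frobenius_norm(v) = 0.77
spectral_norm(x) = 1.24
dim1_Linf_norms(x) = [0.5, 1.01, 0.58]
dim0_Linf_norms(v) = [0.35, 0.57, 0.37]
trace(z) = -0.95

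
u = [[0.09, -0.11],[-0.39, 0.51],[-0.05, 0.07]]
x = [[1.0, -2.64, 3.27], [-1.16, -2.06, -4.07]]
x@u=[[0.96, -1.23], [0.9, -1.21]]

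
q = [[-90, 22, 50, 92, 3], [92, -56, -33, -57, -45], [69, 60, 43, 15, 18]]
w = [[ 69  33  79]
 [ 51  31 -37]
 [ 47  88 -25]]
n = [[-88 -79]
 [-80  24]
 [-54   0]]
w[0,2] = 79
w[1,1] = 31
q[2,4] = 18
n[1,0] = -80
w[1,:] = [51, 31, -37]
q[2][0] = 69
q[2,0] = 69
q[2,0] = 69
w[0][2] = 79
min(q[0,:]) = -90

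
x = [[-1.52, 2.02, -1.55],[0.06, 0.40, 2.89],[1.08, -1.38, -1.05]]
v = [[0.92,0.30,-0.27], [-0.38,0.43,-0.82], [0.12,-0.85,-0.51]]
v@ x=[[-1.67,2.35,-0.28], [-0.28,0.54,2.69], [-0.78,0.61,-2.11]]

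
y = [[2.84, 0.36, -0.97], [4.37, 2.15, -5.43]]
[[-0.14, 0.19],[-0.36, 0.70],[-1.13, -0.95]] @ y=[[0.43, 0.36, -0.90], [2.04, 1.38, -3.45], [-7.36, -2.45, 6.25]]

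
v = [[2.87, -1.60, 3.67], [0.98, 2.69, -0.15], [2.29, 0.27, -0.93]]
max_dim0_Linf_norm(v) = 3.67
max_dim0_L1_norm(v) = 6.14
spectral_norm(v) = 4.98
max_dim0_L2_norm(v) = 3.8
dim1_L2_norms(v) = [4.93, 2.87, 2.49]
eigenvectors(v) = [[(0.54+0j), -0.66+0.00j, (-0.66-0j)], [(-0.13+0j), (-0.59+0.28j), (-0.59-0.28j)], [-0.83+0.00j, -0.37+0.05j, -0.37-0.05j]]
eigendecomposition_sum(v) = [[-0.51+0.00j,(-0.23+0j),1.26-0.00j], [(0.12-0j),(0.05-0j),(-0.3+0j)], [0.78-0.00j,0.35-0.00j,-1.93+0.00j]] + [[1.69-2.60j, -0.69+4.63j, 1.21-2.41j], [0.43-3.04j, 1.32+4.44j, (0.07-2.67j)], [(0.76-1.59j), -0.04+2.66j, 0.50-1.45j]] + [[(1.69+2.6j), (-0.69-4.63j), 1.21+2.41j],  [(0.43+3.04j), 1.32-4.44j, (0.07+2.67j)],  [(0.76+1.59j), -0.04-2.66j, (0.5+1.45j)]]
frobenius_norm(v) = 6.22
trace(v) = 4.63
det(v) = -29.61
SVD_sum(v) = [[2.99, -1.78, 3.47], [-0.3, 0.18, -0.34], [0.39, -0.23, 0.45]] + [[0.01, 0.01, -0.0], [1.74, 1.88, -0.53], [1.26, 1.37, -0.39]] + [[-0.13, 0.18, 0.20], [-0.46, 0.63, 0.72], [0.64, -0.87, -0.99]]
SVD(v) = [[-0.99, -0.0, -0.16],[0.1, -0.81, -0.58],[-0.13, -0.59, 0.80]] @ diag([4.982107178648001, 3.2361727620123326, 1.8364351104445633]) @ [[-0.61, 0.36, -0.71], [-0.66, -0.72, 0.20], [0.43, -0.59, -0.68]]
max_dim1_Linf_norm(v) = 3.67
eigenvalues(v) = [(-2.38+0j), (3.51+0.39j), (3.51-0.39j)]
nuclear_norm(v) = 10.05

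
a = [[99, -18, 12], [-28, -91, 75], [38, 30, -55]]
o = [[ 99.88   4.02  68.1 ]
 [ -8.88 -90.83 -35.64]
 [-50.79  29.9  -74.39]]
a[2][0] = 38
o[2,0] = -50.79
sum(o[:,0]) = 40.21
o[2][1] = 29.9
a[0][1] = -18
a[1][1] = -91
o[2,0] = -50.79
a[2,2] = -55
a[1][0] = -28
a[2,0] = 38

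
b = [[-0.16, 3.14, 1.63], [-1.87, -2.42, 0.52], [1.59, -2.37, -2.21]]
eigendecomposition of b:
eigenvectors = [[0.62+0.00j, -0.43+0.24j, -0.43-0.24j], [-0.31+0.00j, -0.21-0.50j, -0.21+0.50j], [(0.72+0j), (0.68+0j), 0.68-0.00j]]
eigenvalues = [(0.18+0j), (-2.48+2.31j), (-2.48-2.31j)]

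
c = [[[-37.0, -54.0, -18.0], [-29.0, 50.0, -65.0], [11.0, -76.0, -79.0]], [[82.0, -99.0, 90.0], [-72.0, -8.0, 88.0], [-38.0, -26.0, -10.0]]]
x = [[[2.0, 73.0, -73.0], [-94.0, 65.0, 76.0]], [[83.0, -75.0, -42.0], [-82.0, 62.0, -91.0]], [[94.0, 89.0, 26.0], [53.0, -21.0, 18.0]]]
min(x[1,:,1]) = -75.0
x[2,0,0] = 94.0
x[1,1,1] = 62.0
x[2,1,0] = 53.0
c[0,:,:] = [[-37.0, -54.0, -18.0], [-29.0, 50.0, -65.0], [11.0, -76.0, -79.0]]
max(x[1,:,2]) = -42.0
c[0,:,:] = [[-37.0, -54.0, -18.0], [-29.0, 50.0, -65.0], [11.0, -76.0, -79.0]]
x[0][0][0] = 2.0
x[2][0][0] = 94.0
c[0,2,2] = -79.0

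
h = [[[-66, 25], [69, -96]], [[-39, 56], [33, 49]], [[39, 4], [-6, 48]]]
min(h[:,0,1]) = 4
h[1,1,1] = 49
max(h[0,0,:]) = 25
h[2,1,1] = 48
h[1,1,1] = 49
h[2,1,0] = -6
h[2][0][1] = 4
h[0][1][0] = 69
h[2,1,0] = -6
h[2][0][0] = 39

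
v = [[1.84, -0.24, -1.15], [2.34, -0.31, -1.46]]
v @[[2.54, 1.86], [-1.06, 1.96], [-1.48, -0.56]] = [[6.63,3.6], [8.43,4.56]]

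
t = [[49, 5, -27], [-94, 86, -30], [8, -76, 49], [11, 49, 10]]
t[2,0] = 8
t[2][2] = 49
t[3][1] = 49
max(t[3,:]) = 49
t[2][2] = 49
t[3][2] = 10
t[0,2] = -27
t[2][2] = 49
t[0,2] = -27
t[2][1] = -76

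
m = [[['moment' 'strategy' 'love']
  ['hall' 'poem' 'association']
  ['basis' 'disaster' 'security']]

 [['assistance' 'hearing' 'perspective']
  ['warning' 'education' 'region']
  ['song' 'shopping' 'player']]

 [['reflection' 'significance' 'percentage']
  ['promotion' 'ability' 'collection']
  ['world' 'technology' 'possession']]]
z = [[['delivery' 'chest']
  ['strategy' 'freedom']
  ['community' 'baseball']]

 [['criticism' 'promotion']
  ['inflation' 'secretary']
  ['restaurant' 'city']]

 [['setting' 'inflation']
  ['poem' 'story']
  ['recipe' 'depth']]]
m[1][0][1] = 'hearing'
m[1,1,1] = 'education'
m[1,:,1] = ['hearing', 'education', 'shopping']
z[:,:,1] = [['chest', 'freedom', 'baseball'], ['promotion', 'secretary', 'city'], ['inflation', 'story', 'depth']]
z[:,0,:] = [['delivery', 'chest'], ['criticism', 'promotion'], ['setting', 'inflation']]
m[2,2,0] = 'world'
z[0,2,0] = 'community'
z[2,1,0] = 'poem'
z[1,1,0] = 'inflation'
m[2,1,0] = 'promotion'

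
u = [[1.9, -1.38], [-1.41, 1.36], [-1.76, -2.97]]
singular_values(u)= [3.56, 2.93]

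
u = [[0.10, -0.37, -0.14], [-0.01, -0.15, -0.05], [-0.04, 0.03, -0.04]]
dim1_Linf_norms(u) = [0.37, 0.15, 0.04]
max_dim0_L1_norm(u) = 0.55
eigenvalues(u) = [0.13, -0.05, -0.17]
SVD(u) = [[-0.94, 0.14, 0.33], [-0.35, -0.49, -0.8], [0.05, -0.86, 0.51]] @ diag([0.43589544898674526, 0.06634755281356708, 0.03596053097904497]) @ [[-0.21, 0.92, 0.34], [0.80, -0.04, 0.60], [0.56, 0.4, -0.72]]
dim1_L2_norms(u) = [0.41, 0.16, 0.06]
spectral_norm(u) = 0.44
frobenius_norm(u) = 0.44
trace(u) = -0.09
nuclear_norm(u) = 0.54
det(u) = 0.00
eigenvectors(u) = [[-0.97, -0.18, -0.82], [-0.01, -0.41, -0.56], [0.23, 0.89, -0.12]]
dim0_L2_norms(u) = [0.11, 0.4, 0.15]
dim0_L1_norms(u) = [0.15, 0.55, 0.23]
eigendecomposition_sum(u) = [[0.12, -0.16, -0.05],[0.0, -0.0, -0.00],[-0.03, 0.04, 0.01]] + [[0.0, -0.00, 0.01], [0.0, -0.01, 0.02], [-0.01, 0.02, -0.04]] + [[-0.02, -0.2, -0.10], [-0.01, -0.14, -0.07], [-0.0, -0.03, -0.01]]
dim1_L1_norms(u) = [0.61, 0.21, 0.11]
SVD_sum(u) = [[0.09, -0.37, -0.14], [0.03, -0.14, -0.05], [-0.00, 0.02, 0.01]] + [[0.01,-0.00,0.01], [-0.03,0.00,-0.02], [-0.05,0.00,-0.03]] + [[0.01,0.00,-0.01], [-0.02,-0.01,0.02], [0.01,0.01,-0.01]]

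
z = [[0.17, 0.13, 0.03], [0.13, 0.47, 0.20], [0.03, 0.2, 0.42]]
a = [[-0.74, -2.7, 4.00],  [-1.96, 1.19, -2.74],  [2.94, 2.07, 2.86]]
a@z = [[-0.36, -0.57, 1.12], [-0.26, -0.24, -0.97], [0.85, 1.93, 1.7]]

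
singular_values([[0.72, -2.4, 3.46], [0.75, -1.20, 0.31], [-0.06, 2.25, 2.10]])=[4.42, 3.16, 0.51]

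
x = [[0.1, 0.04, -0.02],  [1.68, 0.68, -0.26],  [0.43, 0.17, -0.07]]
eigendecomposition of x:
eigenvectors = [[-0.06+0.00j, 0.32-0.08j, (0.32+0.08j)], [-0.97+0.00j, (-0.79+0j), -0.79-0.00j], [(-0.24+0j), (0.03-0.52j), 0.03+0.52j]]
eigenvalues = [(0.71+0j), (-0+0.01j), (-0-0.01j)]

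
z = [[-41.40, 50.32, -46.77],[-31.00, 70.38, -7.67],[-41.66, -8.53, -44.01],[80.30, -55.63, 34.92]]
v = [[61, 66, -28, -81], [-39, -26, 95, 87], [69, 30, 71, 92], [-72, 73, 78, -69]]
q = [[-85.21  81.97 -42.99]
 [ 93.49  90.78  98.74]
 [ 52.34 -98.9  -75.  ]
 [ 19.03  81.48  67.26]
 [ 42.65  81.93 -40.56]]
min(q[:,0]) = -85.21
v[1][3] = 87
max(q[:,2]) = 98.74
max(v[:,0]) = 69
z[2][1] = -8.53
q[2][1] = -98.9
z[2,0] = -41.66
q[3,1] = 81.48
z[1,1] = 70.38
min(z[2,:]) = -44.01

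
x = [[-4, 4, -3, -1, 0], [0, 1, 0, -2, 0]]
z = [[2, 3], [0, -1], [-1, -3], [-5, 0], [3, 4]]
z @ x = [[-8, 11, -6, -8, 0], [0, -1, 0, 2, 0], [4, -7, 3, 7, 0], [20, -20, 15, 5, 0], [-12, 16, -9, -11, 0]]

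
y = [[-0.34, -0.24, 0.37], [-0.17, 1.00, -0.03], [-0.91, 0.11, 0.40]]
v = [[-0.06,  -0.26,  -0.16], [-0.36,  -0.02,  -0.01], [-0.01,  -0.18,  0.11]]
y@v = [[0.1, 0.03, 0.10], [-0.35, 0.03, 0.01], [0.01, 0.16, 0.19]]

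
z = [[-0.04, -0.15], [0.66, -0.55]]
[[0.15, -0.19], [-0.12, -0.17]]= z @ [[-0.85,0.66], [-0.8,1.10]]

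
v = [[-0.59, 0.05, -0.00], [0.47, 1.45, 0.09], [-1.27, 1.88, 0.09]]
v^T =[[-0.59, 0.47, -1.27], [0.05, 1.45, 1.88], [-0.0, 0.09, 0.09]]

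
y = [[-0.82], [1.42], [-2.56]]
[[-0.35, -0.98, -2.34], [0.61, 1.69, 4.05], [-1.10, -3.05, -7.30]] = y @ [[0.43, 1.19, 2.85]]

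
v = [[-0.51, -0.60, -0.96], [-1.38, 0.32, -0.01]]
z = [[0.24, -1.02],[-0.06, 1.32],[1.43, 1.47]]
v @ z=[[-1.46, -1.68],[-0.36, 1.82]]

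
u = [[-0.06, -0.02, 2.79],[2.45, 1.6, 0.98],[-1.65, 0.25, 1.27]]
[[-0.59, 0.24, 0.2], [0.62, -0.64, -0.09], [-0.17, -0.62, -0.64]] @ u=[[0.29, 0.45, -1.16], [-1.46, -1.06, 0.99], [-0.45, -1.15, -1.89]]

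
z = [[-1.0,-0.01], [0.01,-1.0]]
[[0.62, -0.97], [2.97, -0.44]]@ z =[[-0.63, 0.96], [-2.97, 0.41]]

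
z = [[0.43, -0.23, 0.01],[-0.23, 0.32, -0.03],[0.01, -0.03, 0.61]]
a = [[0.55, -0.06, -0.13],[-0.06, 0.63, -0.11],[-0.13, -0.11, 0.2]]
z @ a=[[0.25,-0.17,-0.03], [-0.14,0.22,-0.01], [-0.07,-0.09,0.12]]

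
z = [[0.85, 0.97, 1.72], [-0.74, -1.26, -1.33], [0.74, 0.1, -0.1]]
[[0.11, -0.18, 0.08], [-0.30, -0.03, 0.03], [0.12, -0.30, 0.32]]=z @ [[0.08, -0.48, 0.46], [0.40, 0.41, -0.25], [-0.20, -0.10, -0.04]]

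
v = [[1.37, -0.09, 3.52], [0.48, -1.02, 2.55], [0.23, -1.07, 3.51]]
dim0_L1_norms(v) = [2.08, 2.18, 9.58]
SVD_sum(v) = [[0.77, -0.75, 3.51], [0.58, -0.56, 2.63], [0.76, -0.74, 3.46]] + [[0.60, 0.66, 0.01], [-0.27, -0.3, -0.00], [-0.41, -0.44, -0.01]] + [[-0.01, 0.01, 0.0], [0.17, -0.16, -0.07], [-0.13, 0.12, 0.05]]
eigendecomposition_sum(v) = [[-0.05, 0.27, -0.12], [0.11, -0.53, 0.24], [0.03, -0.16, 0.07]] + [[1.00,1.48,-3.32], [0.19,0.29,-0.65], [-0.01,-0.01,0.03]] + [[0.43, -1.84, 6.97], [0.18, -0.78, 2.95], [0.21, -0.9, 3.41]]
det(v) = -2.05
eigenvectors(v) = [[0.44, -0.98, 0.84],[-0.86, -0.19, 0.36],[-0.25, 0.01, 0.41]]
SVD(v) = [[-0.63, 0.78, 0.03], [-0.47, -0.35, -0.81], [-0.62, -0.52, 0.59]] @ diag([5.844112530476403, 1.1487841050682237, 0.3053584959867877]) @ [[-0.21, 0.21, -0.96], [0.68, 0.74, 0.01], [-0.71, 0.64, 0.29]]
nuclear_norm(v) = 7.30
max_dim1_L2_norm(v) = 3.78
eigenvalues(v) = [-0.51, 1.32, 3.05]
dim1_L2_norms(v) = [3.78, 2.79, 3.68]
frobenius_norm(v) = 5.96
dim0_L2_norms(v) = [1.47, 1.48, 5.59]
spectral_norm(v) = 5.84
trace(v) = 3.86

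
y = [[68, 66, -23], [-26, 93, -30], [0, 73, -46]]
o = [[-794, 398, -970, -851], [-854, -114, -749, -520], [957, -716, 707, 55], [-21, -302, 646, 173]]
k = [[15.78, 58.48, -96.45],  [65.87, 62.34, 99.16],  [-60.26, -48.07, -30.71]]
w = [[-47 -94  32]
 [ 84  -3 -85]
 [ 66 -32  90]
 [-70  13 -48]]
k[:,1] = [58.48, 62.34, -48.07]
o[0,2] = -970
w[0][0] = -47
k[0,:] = [15.78, 58.48, -96.45]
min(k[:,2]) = -96.45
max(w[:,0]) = 84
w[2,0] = 66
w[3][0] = -70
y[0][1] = 66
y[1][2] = -30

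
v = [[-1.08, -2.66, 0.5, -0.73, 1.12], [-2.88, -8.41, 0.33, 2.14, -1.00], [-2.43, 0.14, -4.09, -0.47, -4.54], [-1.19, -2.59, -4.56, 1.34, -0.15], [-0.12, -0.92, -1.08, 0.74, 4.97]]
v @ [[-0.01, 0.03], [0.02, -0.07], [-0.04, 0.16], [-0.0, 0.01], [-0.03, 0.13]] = [[-0.1, 0.37], [-0.12, 0.45], [0.33, -1.33], [0.15, -0.59], [-0.12, 0.54]]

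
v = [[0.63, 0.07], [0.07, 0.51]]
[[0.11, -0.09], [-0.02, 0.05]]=v @ [[0.18, -0.15], [-0.06, 0.11]]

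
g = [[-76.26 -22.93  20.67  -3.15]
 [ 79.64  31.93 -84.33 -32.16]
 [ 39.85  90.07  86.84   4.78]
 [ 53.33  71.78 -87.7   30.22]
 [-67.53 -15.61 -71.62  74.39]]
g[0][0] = -76.26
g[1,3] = -32.16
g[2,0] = 39.85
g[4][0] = -67.53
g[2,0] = 39.85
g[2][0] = 39.85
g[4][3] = 74.39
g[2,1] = 90.07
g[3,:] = [53.33, 71.78, -87.7, 30.22]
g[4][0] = -67.53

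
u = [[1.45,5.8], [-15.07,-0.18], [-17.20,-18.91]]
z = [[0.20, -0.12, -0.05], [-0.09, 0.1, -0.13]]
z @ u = [[2.96, 2.13], [0.6, 1.92]]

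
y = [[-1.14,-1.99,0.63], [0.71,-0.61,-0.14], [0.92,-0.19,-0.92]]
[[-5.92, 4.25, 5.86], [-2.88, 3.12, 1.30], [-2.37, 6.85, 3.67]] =y @ [[-0.63, -0.52, -2.19],[3.71, -4.09, -3.42],[1.18, -7.12, -5.47]]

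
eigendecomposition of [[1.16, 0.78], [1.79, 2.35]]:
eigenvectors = [[-0.73, -0.38], [0.68, -0.93]]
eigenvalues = [0.43, 3.08]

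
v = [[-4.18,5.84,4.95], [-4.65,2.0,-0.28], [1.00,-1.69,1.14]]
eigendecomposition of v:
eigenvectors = [[(0.76+0j), (0.76-0j), (0.03+0j)],[(0.42+0.46j), (0.42-0.46j), -0.63+0.00j],[-0.13+0.08j, (-0.13-0.08j), (0.78+0j)]]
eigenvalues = [(-1.79+4.1j), (-1.79-4.1j), (2.54+0j)]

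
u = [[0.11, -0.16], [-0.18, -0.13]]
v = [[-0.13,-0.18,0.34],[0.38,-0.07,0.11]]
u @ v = [[-0.08, -0.01, 0.02],[-0.03, 0.04, -0.08]]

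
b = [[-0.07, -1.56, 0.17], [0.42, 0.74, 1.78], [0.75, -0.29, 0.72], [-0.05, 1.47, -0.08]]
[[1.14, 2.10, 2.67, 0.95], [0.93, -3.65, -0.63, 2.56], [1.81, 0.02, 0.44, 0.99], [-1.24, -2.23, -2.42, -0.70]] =b@[[1.70, 0.98, -0.47, -0.49], [-0.76, -1.57, -1.64, -0.40], [0.44, -1.63, 0.44, 1.72]]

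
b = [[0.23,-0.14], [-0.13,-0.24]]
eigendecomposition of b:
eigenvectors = [[0.97,0.27], [-0.25,0.96]]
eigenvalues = [0.27, -0.28]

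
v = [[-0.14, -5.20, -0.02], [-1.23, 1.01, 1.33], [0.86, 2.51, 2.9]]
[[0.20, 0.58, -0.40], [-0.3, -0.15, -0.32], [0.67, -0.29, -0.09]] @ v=[[-1.09, -1.46, -0.39], [-0.05, 0.61, -1.12], [0.19, -4.00, -0.66]]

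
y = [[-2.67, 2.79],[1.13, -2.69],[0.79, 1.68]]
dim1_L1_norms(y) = [5.46, 3.82, 2.47]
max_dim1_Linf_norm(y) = 2.79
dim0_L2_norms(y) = [3.0, 4.22]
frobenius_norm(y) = 5.18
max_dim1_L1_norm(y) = 5.46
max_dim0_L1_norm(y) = 7.16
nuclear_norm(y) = 6.67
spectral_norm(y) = 4.86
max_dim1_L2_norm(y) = 3.86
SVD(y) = [[-0.78,-0.43], [0.59,-0.26], [-0.21,0.86]] @ diag([4.85824983953464, 1.8082888310946466]) @ [[0.53, -0.85], [0.85, 0.53]]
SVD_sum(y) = [[-2.01, 3.2],[1.53, -2.44],[-0.53, 0.85]] + [[-0.66, -0.41], [-0.4, -0.25], [1.32, 0.83]]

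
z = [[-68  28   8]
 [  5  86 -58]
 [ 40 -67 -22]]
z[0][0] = -68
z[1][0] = 5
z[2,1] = -67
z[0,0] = -68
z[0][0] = -68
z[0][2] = 8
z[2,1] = -67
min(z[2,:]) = -67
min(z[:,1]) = -67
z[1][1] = 86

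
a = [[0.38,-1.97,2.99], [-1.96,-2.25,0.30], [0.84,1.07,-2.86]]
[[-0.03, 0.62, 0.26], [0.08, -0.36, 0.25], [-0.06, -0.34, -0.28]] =a @ [[-0.06, 0.21, -0.06],[0.02, -0.00, -0.05],[0.01, 0.18, 0.06]]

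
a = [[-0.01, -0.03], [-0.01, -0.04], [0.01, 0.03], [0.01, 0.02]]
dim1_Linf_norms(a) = [0.03, 0.04, 0.03, 0.02]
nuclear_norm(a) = 0.07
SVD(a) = [[-0.49, 0.10], [-0.64, -0.59], [0.49, -0.10], [0.34, -0.80]] @ diag([0.06465961030402582, 0.004374333701436007]) @ [[0.30, 0.95], [-0.95, 0.30]]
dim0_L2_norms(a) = [0.02, 0.06]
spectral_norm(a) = 0.06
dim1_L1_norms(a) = [0.04, 0.05, 0.04, 0.03]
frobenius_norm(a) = 0.06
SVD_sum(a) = [[-0.01, -0.03],[-0.01, -0.04],[0.01, 0.03],[0.01, 0.02]] + [[-0.0, 0.0], [0.00, -0.00], [0.00, -0.0], [0.0, -0.0]]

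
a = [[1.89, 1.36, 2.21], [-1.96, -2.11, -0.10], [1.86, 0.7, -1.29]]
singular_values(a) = [4.23, 2.42, 0.71]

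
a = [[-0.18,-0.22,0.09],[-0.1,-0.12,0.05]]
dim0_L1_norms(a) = [0.28, 0.34, 0.14]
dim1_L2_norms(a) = [0.3, 0.16]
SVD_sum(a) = [[-0.18, -0.22, 0.09], [-0.1, -0.12, 0.05]] + [[0.0, -0.0, -0.00], [-0.00, 0.0, 0.00]]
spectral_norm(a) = 0.34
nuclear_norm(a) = 0.34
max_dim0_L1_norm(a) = 0.34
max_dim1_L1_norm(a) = 0.49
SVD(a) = [[-0.88, -0.48],[-0.48, 0.88]] @ diag([0.3402914528143825, 0.0013142075470931503]) @ [[0.61,0.74,-0.30], [-0.66,0.68,0.33]]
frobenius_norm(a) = 0.34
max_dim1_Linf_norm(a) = 0.22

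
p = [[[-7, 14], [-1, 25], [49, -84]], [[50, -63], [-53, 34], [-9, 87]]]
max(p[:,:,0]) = 50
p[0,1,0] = -1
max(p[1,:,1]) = 87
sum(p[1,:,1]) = 58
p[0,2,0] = 49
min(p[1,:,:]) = -63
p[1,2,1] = 87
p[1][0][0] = 50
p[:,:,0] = [[-7, -1, 49], [50, -53, -9]]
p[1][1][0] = -53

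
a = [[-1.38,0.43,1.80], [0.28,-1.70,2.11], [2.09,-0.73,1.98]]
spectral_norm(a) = 3.83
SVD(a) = [[0.22, -0.88, 0.42], [0.67, -0.18, -0.72], [0.71, 0.44, 0.55]] @ diag([3.825209860412451, 2.3848807575896123, 1.118621158338318]) @ [[0.36, -0.41, 0.84], [0.88, -0.17, -0.45], [0.33, 0.90, 0.3]]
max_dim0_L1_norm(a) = 5.89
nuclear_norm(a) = 7.33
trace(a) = -1.10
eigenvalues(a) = [(2.65+0j), (-1.88+0.58j), (-1.88-0.58j)]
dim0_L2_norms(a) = [2.52, 1.9, 3.41]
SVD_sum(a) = [[0.3, -0.35, 0.71], [0.91, -1.05, 2.16], [0.96, -1.11, 2.27]] + [[-1.84,0.35,0.95], [-0.37,0.07,0.19], [0.93,-0.18,-0.48]] + [[0.15, 0.43, 0.14], [-0.26, -0.72, -0.24], [0.20, 0.55, 0.18]]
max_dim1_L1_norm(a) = 4.8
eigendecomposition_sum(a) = [[0.57+0.00j, -0.13-0.00j, 1.11+0.00j],[(0.59+0j), -0.13-0.00j, 1.15+0.00j],[(1.13+0j), -0.26-0.00j, (2.22+0j)]] + [[-0.97-0.55j, 0.28+1.08j, (0.34-0.28j)], [(-0.15-1.23j), -0.78+0.96j, (0.48+0.12j)], [0.48+0.13j, (-0.23-0.44j), (-0.12+0.16j)]] + [[(-0.97+0.55j), 0.28-1.08j, 0.34+0.28j], [(-0.15+1.23j), -0.78-0.96j, (0.48-0.12j)], [0.48-0.13j, -0.23+0.44j, -0.12-0.16j]]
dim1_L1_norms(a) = [3.61, 4.09, 4.8]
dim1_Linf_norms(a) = [1.8, 2.11, 2.09]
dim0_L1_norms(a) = [3.75, 2.86, 5.89]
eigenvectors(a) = [[-0.41+0.00j, 0.38-0.52j, (0.38+0.52j)], [(-0.42+0j), (0.71+0j), 0.71-0.00j], [-0.81+0.00j, (-0.11+0.26j), (-0.11-0.26j)]]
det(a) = 10.20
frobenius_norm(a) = 4.64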